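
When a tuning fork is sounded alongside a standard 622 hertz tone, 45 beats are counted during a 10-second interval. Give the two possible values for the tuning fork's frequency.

617.5 Hz or 626.5 Hz

Beat frequency = 45/10 = 4.5 Hz.
|f − 622| = 4.5, so f = 622 ± 4.5.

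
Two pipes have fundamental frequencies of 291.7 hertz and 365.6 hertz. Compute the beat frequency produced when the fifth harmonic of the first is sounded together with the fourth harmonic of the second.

Fifth harmonic of the first: 5·291.7 = 1458.5 Hz.
Fourth harmonic of the second: 4·365.6 = 1462.4 Hz.
f_beat = |1458.5 − 1462.4| = 3.9 Hz.

3.9 Hz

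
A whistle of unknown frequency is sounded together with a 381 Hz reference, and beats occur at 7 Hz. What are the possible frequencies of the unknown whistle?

|f − 381| = 7, so f = 381 ± 7.

374 Hz or 388 Hz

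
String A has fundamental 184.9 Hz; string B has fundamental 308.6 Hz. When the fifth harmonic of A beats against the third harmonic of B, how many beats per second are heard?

Fifth harmonic of the first: 5·184.9 = 924.5 Hz.
Third harmonic of the second: 3·308.6 = 925.8 Hz.
f_beat = |924.5 − 925.8| = 1.3 Hz.

1.3 Hz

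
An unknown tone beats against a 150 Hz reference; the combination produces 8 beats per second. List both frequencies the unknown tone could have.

|f − 150| = 8, so f = 150 ± 8.

142 Hz or 158 Hz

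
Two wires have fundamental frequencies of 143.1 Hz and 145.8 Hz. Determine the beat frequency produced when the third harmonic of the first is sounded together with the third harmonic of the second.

Third harmonic of the first: 3·143.1 = 429.3 Hz.
Third harmonic of the second: 3·145.8 = 437.4 Hz.
f_beat = |429.3 − 437.4| = 8.1 Hz.

8.1 Hz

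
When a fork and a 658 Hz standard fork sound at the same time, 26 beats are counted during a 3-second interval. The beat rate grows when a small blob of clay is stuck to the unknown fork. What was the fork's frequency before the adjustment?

649.3333 Hz

Beat frequency = 26/3 = 8.6667 Hz.
|f − 658| = 8.6667, so the fork was at either 649.3333 Hz or 666.6667 Hz.
Adding mass to a fork lowers its frequency; the adjustment lowers the fork's frequency.
The beat rate rose, so the adjustment moved the fork further from 658 Hz — it was already below the reference.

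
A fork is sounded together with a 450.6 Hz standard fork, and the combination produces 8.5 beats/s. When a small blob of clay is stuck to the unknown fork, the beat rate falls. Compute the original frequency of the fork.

459.1 Hz

|f − 450.6| = 8.5, so the fork was at either 442.1 Hz or 459.1 Hz.
Adding mass to a fork lowers its frequency; the adjustment lowers the fork's frequency.
The beat rate fell, so the adjustment moved the fork toward 450.6 Hz — it must have started above the reference.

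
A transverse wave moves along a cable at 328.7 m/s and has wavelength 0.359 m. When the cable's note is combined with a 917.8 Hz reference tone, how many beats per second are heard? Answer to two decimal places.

Source frequency f = v/λ = 328.7/0.359 = 915.5989 Hz.
f_beat = |915.5989 − 917.8| = 2.20 Hz.

2.20 Hz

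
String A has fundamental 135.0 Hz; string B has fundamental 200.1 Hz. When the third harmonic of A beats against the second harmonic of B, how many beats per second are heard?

4.8 Hz

Third harmonic of the first: 3·135.0 = 405.0 Hz.
Second harmonic of the second: 2·200.1 = 400.2 Hz.
f_beat = |405.0 − 400.2| = 4.8 Hz.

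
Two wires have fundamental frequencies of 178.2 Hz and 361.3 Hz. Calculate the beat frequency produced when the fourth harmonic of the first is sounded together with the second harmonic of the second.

Fourth harmonic of the first: 4·178.2 = 712.8 Hz.
Second harmonic of the second: 2·361.3 = 722.6 Hz.
f_beat = |712.8 − 722.6| = 9.8 Hz.

9.8 Hz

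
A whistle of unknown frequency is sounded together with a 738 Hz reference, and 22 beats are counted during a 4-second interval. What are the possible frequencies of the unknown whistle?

Beat frequency = 22/4 = 5.5 Hz.
|f − 738| = 5.5, so f = 738 ± 5.5.

732.5 Hz or 743.5 Hz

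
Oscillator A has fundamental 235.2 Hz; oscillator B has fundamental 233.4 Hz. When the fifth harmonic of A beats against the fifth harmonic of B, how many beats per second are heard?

Fifth harmonic of the first: 5·235.2 = 1176.0 Hz.
Fifth harmonic of the second: 5·233.4 = 1167.0 Hz.
f_beat = |1176.0 − 1167.0| = 9.0 Hz.

9.0 Hz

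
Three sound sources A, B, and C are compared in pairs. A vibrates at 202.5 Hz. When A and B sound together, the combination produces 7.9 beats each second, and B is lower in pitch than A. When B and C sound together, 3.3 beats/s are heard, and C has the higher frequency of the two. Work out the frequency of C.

197.9 Hz

B is below A, so f_B = 202.5 − 7.9 = 194.6 Hz.
C is above B, so f_C = 194.6 + 3.3 = 197.9 Hz.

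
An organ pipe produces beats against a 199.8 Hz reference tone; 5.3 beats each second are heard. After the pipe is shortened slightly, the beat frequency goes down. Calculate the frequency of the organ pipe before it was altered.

|f − 199.8| = 5.3, so the organ pipe was at either 194.5 Hz or 205.1 Hz.
A shorter pipe has a higher fundamental; the adjustment raises the organ pipe's frequency.
The beat rate fell, so the adjustment moved the organ pipe toward 199.8 Hz — it must have started below the reference.

194.5 Hz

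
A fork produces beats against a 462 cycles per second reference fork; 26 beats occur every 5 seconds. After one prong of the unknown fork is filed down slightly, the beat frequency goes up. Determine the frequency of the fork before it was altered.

467.2 Hz

Beat frequency = 26/5 = 5.2 Hz.
|f − 462| = 5.2, so the fork was at either 456.8 Hz or 467.2 Hz.
Filing a prong removes mass and raises the fork's frequency; the adjustment raises the fork's frequency.
The beat rate rose, so the adjustment moved the fork further from 462 Hz — it was already above the reference.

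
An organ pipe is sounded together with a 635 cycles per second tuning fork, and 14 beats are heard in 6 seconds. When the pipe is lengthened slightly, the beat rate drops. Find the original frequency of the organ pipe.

637.3333 Hz

Beat frequency = 14/6 = 2.3333 Hz.
|f − 635| = 2.3333, so the organ pipe was at either 632.6667 Hz or 637.3333 Hz.
A longer pipe has a lower fundamental; the adjustment lowers the organ pipe's frequency.
The beat rate fell, so the adjustment moved the organ pipe toward 635 Hz — it must have started above the reference.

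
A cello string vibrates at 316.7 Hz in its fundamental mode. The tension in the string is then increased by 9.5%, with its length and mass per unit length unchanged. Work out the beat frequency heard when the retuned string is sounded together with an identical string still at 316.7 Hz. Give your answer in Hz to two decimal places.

14.70 Hz

For a string, f ∝ √T, so the new frequency is 316.7·√1.095 = 331.4020 Hz.
f_beat = |331.4020 − 316.7| = 14.70 Hz.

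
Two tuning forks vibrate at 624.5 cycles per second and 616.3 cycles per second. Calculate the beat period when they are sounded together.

f_beat = |624.5 − 616.3| = 8.2 Hz.
Beat period T = 1 / f_beat = 1 / 8.2 s.

0.122 s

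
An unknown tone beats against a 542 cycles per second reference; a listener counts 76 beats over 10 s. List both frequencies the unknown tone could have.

534.4 Hz or 549.6 Hz

Beat frequency = 76/10 = 7.6 Hz.
|f − 542| = 7.6, so f = 542 ± 7.6.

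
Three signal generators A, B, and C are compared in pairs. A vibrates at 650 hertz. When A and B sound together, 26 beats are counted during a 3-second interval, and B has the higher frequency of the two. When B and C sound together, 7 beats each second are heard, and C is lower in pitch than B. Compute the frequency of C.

651.6667 Hz

A–B: Beat frequency = 26/3 = 8.6667 Hz.
B is above A, so f_B = 650 + 8.6667 = 658.6667 Hz.
C is below B, so f_C = 658.6667 − 7 = 651.6667 Hz.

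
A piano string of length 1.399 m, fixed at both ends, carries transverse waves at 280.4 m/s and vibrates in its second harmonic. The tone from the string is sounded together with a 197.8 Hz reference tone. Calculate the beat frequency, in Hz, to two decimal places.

For a string fixed at both ends, f_n = n·v/(2L) = 2·280.4/(2·1.399) = 200.4289 Hz.
f_beat = |200.4289 − 197.8| = 2.63 Hz.

2.63 Hz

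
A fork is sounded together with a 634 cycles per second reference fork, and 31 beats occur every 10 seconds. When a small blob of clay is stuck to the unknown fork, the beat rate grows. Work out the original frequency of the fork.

Beat frequency = 31/10 = 3.1 Hz.
|f − 634| = 3.1, so the fork was at either 630.9 Hz or 637.1 Hz.
Adding mass to a fork lowers its frequency; the adjustment lowers the fork's frequency.
The beat rate rose, so the adjustment moved the fork further from 634 Hz — it was already below the reference.

630.9 Hz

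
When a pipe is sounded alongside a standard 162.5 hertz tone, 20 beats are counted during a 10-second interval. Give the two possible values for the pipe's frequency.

Beat frequency = 20/10 = 2 Hz.
|f − 162.5| = 2, so f = 162.5 ± 2.

160.5 Hz or 164.5 Hz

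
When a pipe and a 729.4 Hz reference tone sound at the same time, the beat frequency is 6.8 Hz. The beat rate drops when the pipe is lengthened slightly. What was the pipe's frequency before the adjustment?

|f − 729.4| = 6.8, so the pipe was at either 722.6 Hz or 736.2 Hz.
A longer pipe has a lower fundamental; the adjustment lowers the pipe's frequency.
The beat rate fell, so the adjustment moved the pipe toward 729.4 Hz — it must have started above the reference.

736.2 Hz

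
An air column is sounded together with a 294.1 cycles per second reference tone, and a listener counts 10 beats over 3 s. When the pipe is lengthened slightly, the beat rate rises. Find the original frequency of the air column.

Beat frequency = 10/3 = 3.3333 Hz.
|f − 294.1| = 3.3333, so the air column was at either 290.7667 Hz or 297.4333 Hz.
A longer pipe has a lower fundamental; the adjustment lowers the air column's frequency.
The beat rate rose, so the adjustment moved the air column further from 294.1 Hz — it was already below the reference.

290.7667 Hz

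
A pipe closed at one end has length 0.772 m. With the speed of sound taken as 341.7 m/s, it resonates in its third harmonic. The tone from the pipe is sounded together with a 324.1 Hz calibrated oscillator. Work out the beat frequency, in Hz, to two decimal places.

7.86 Hz

Closed pipe (odd harmonics): f_n = n·v/(4L) = 3·341.7/(4·0.772) = 331.9624 Hz.
f_beat = |331.9624 − 324.1| = 7.86 Hz.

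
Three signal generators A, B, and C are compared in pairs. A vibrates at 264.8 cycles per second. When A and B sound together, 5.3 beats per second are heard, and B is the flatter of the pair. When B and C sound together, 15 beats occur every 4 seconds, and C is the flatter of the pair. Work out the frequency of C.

255.75 Hz

B is below A, so f_B = 264.8 − 5.3 = 259.5 Hz.
B–C: Beat frequency = 15/4 = 3.75 Hz.
C is below B, so f_C = 259.5 − 3.75 = 255.75 Hz.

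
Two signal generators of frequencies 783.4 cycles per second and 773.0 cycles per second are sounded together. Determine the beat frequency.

10.4 Hz

Beats arise from superposition of two nearby frequencies; the beat rate is |f₁ − f₂|.
|783.4 − 773.0| = 10.4 Hz.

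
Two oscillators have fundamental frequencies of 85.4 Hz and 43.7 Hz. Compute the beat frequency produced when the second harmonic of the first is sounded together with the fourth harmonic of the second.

4.0 Hz

Second harmonic of the first: 2·85.4 = 170.8 Hz.
Fourth harmonic of the second: 4·43.7 = 174.8 Hz.
f_beat = |170.8 − 174.8| = 4.0 Hz.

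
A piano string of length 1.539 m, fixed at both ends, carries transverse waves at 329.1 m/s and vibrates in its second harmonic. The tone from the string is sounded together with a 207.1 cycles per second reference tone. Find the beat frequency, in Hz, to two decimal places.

6.74 Hz

For a string fixed at both ends, f_n = n·v/(2L) = 2·329.1/(2·1.539) = 213.8402 Hz.
f_beat = |213.8402 − 207.1| = 6.74 Hz.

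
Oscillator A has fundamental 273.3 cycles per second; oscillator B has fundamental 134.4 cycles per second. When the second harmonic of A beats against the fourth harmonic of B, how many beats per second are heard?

Second harmonic of the first: 2·273.3 = 546.6 Hz.
Fourth harmonic of the second: 4·134.4 = 537.6 Hz.
f_beat = |546.6 − 537.6| = 9.0 Hz.

9.0 Hz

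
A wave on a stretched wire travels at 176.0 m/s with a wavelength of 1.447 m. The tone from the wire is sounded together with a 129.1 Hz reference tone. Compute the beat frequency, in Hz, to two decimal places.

7.47 Hz

Source frequency f = v/λ = 176.0/1.447 = 121.6310 Hz.
f_beat = |121.6310 − 129.1| = 7.47 Hz.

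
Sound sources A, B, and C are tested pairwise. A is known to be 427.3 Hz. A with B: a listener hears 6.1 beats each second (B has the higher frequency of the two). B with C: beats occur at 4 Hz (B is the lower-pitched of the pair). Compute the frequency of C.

437.4 Hz

B is above A, so f_B = 427.3 + 6.1 = 433.4 Hz.
C is above B, so f_C = 433.4 + 4 = 437.4 Hz.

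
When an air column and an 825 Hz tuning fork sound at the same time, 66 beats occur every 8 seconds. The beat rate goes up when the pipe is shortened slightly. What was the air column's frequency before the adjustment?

833.25 Hz

Beat frequency = 66/8 = 8.25 Hz.
|f − 825| = 8.25, so the air column was at either 816.75 Hz or 833.25 Hz.
A shorter pipe has a higher fundamental; the adjustment raises the air column's frequency.
The beat rate rose, so the adjustment moved the air column further from 825 Hz — it was already above the reference.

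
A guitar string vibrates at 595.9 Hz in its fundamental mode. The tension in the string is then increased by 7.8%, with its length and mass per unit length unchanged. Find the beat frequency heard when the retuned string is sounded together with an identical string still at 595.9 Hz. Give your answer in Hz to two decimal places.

For a string, f ∝ √T, so the new frequency is 595.9·√1.078 = 618.7038 Hz.
f_beat = |618.7038 − 595.9| = 22.80 Hz.

22.80 Hz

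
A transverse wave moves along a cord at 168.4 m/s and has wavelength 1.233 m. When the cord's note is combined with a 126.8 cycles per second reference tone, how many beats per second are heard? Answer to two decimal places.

9.78 Hz

Source frequency f = v/λ = 168.4/1.233 = 136.5775 Hz.
f_beat = |136.5775 − 126.8| = 9.78 Hz.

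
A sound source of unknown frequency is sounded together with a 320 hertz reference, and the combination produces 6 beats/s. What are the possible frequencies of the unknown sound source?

|f − 320| = 6, so f = 320 ± 6.

314 Hz or 326 Hz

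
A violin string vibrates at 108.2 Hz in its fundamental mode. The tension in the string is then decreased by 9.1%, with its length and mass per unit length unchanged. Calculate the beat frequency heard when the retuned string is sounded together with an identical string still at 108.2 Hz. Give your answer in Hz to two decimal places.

5.04 Hz

For a string, f ∝ √T, so the new frequency is 108.2·√0.909 = 103.1595 Hz.
f_beat = |103.1595 − 108.2| = 5.04 Hz.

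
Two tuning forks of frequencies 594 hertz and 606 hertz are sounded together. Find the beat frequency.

Beats arise from superposition of two nearby frequencies; the beat rate is |f₁ − f₂|.
|594 − 606| = 12 Hz.

12 Hz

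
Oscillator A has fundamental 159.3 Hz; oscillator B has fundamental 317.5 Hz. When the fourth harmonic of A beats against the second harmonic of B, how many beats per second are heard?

Fourth harmonic of the first: 4·159.3 = 637.2 Hz.
Second harmonic of the second: 2·317.5 = 635.0 Hz.
f_beat = |637.2 − 635.0| = 2.2 Hz.

2.2 Hz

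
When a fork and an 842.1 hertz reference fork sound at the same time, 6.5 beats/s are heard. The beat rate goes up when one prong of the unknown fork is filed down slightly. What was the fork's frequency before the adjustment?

|f − 842.1| = 6.5, so the fork was at either 835.6 Hz or 848.6 Hz.
Filing a prong removes mass and raises the fork's frequency; the adjustment raises the fork's frequency.
The beat rate rose, so the adjustment moved the fork further from 842.1 Hz — it was already above the reference.

848.6 Hz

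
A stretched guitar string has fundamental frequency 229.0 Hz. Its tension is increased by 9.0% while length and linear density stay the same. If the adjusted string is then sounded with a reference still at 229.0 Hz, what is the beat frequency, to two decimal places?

For a string, f ∝ √T, so the new frequency is 229.0·√1.090 = 239.0830 Hz.
f_beat = |239.0830 − 229.0| = 10.08 Hz.

10.08 Hz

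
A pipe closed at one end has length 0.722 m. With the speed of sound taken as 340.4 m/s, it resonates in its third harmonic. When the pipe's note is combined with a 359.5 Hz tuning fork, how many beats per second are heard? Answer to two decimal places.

Closed pipe (odd harmonics): f_n = n·v/(4L) = 3·340.4/(4·0.722) = 353.6011 Hz.
f_beat = |353.6011 − 359.5| = 5.90 Hz.

5.90 Hz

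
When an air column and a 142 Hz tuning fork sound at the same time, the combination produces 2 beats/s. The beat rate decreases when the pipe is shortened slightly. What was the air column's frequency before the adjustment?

|f − 142| = 2, so the air column was at either 140 Hz or 144 Hz.
A shorter pipe has a higher fundamental; the adjustment raises the air column's frequency.
The beat rate fell, so the adjustment moved the air column toward 142 Hz — it must have started below the reference.

140 Hz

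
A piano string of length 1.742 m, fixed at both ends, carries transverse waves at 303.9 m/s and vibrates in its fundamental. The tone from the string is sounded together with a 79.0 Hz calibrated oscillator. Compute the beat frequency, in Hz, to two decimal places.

For a string fixed at both ends, f_n = n·v/(2L) = 1·303.9/(2·1.742) = 87.2273 Hz.
f_beat = |87.2273 − 79.0| = 8.23 Hz.

8.23 Hz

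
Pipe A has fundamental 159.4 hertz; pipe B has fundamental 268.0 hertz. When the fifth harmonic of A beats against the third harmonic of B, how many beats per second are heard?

Fifth harmonic of the first: 5·159.4 = 797.0 Hz.
Third harmonic of the second: 3·268.0 = 804.0 Hz.
f_beat = |797.0 − 804.0| = 7.0 Hz.

7.0 Hz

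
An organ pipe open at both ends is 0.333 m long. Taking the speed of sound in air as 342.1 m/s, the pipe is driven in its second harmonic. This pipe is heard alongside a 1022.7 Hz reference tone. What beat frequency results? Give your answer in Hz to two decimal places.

4.63 Hz

Open pipe: f_n = n·v/(2L) = 2·342.1/(2·0.333) = 1027.3273 Hz.
f_beat = |1027.3273 − 1022.7| = 4.63 Hz.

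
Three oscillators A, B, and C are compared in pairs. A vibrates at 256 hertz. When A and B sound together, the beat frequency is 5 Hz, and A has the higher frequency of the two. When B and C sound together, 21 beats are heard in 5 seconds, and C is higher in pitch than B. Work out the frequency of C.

255.2 Hz

B is below A, so f_B = 256 − 5 = 251 Hz.
B–C: Beat frequency = 21/5 = 4.2 Hz.
C is above B, so f_C = 251 + 4.2 = 255.2 Hz.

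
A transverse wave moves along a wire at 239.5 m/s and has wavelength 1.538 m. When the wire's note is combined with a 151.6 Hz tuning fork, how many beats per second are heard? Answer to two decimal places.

Source frequency f = v/λ = 239.5/1.538 = 155.7217 Hz.
f_beat = |155.7217 − 151.6| = 4.12 Hz.

4.12 Hz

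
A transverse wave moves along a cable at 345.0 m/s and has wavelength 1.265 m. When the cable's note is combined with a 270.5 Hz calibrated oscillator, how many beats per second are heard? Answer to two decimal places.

Source frequency f = v/λ = 345.0/1.265 = 272.7273 Hz.
f_beat = |272.7273 − 270.5| = 2.23 Hz.

2.23 Hz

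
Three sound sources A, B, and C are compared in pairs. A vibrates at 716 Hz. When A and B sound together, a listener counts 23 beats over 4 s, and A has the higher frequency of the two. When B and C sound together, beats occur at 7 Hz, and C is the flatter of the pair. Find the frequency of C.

A–B: Beat frequency = 23/4 = 5.75 Hz.
B is below A, so f_B = 716 − 5.75 = 710.25 Hz.
C is below B, so f_C = 710.25 − 7 = 703.25 Hz.

703.25 Hz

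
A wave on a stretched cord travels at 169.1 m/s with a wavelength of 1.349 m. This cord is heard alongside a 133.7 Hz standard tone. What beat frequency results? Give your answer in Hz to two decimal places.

8.35 Hz

Source frequency f = v/λ = 169.1/1.349 = 125.3521 Hz.
f_beat = |125.3521 − 133.7| = 8.35 Hz.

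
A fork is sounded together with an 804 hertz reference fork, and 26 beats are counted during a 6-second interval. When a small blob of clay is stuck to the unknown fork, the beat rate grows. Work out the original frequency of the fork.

799.6667 Hz

Beat frequency = 26/6 = 4.3333 Hz.
|f − 804| = 4.3333, so the fork was at either 799.6667 Hz or 808.3333 Hz.
Adding mass to a fork lowers its frequency; the adjustment lowers the fork's frequency.
The beat rate rose, so the adjustment moved the fork further from 804 Hz — it was already below the reference.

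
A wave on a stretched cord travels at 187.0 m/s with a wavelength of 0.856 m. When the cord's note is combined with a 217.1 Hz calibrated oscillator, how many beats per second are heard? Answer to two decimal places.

Source frequency f = v/λ = 187.0/0.856 = 218.4579 Hz.
f_beat = |218.4579 − 217.1| = 1.36 Hz.

1.36 Hz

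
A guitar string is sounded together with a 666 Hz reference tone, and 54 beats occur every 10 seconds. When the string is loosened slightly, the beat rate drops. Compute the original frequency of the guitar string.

671.4 Hz

Beat frequency = 54/10 = 5.4 Hz.
|f − 666| = 5.4, so the guitar string was at either 660.6 Hz or 671.4 Hz.
Reducing tension lowers a string's frequency; the adjustment lowers the guitar string's frequency.
The beat rate fell, so the adjustment moved the guitar string toward 666 Hz — it must have started above the reference.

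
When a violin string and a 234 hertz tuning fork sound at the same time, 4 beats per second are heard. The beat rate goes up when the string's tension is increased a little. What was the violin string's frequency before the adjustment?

|f − 234| = 4, so the violin string was at either 230 Hz or 238 Hz.
Higher tension means higher frequency; the adjustment raises the violin string's frequency.
The beat rate rose, so the adjustment moved the violin string further from 234 Hz — it was already above the reference.

238 Hz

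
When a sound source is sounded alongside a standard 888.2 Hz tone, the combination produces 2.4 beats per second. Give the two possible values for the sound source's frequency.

885.8 Hz or 890.6 Hz

|f − 888.2| = 2.4, so f = 888.2 ± 2.4.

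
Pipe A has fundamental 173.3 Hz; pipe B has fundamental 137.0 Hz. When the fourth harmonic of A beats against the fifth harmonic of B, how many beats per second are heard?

Fourth harmonic of the first: 4·173.3 = 693.2 Hz.
Fifth harmonic of the second: 5·137.0 = 685.0 Hz.
f_beat = |693.2 − 685.0| = 8.2 Hz.

8.2 Hz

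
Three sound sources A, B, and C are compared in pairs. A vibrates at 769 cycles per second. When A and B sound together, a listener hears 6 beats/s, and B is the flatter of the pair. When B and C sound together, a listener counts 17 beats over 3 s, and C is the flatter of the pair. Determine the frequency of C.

B is below A, so f_B = 769 − 6 = 763 Hz.
B–C: Beat frequency = 17/3 = 5.6667 Hz.
C is below B, so f_C = 763 − 5.6667 = 757.3333 Hz.

757.3333 Hz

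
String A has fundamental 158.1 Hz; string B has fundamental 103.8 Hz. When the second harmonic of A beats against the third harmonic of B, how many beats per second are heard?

4.8 Hz

Second harmonic of the first: 2·158.1 = 316.2 Hz.
Third harmonic of the second: 3·103.8 = 311.4 Hz.
f_beat = |316.2 − 311.4| = 4.8 Hz.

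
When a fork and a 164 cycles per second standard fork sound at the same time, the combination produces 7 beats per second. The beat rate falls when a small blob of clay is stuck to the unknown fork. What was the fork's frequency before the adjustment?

|f − 164| = 7, so the fork was at either 157 Hz or 171 Hz.
Adding mass to a fork lowers its frequency; the adjustment lowers the fork's frequency.
The beat rate fell, so the adjustment moved the fork toward 164 Hz — it must have started above the reference.

171 Hz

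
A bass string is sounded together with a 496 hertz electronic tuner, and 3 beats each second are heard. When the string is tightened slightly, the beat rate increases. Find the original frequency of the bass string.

|f − 496| = 3, so the bass string was at either 493 Hz or 499 Hz.
Increasing tension raises a string's frequency; the adjustment raises the bass string's frequency.
The beat rate rose, so the adjustment moved the bass string further from 496 Hz — it was already above the reference.

499 Hz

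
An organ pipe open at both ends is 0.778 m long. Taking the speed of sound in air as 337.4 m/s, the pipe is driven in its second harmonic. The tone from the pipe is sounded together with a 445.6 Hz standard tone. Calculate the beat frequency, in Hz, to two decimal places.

11.92 Hz

Open pipe: f_n = n·v/(2L) = 2·337.4/(2·0.778) = 433.6761 Hz.
f_beat = |433.6761 − 445.6| = 11.92 Hz.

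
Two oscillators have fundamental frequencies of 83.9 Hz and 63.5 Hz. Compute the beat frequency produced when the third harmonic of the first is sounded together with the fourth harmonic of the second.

2.3 Hz

Third harmonic of the first: 3·83.9 = 251.7 Hz.
Fourth harmonic of the second: 4·63.5 = 254.0 Hz.
f_beat = |251.7 − 254.0| = 2.3 Hz.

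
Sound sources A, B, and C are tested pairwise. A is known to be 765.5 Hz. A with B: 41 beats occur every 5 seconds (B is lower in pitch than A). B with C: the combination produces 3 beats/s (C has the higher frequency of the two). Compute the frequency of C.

760.3 Hz

A–B: Beat frequency = 41/5 = 8.2 Hz.
B is below A, so f_B = 765.5 − 8.2 = 757.3 Hz.
C is above B, so f_C = 757.3 + 3 = 760.3 Hz.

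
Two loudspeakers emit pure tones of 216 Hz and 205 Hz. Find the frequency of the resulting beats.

11 Hz

f_beat = |f₁ − f₂|.
|216 − 205| = 11 Hz.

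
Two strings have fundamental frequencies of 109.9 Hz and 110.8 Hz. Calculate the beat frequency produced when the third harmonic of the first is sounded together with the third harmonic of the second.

2.7 Hz

Third harmonic of the first: 3·109.9 = 329.7 Hz.
Third harmonic of the second: 3·110.8 = 332.4 Hz.
f_beat = |329.7 − 332.4| = 2.7 Hz.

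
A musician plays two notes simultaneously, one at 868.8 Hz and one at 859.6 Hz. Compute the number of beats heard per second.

f_beat = |f₁ − f₂|.
|868.8 − 859.6| = 9.2 Hz.

9.2 Hz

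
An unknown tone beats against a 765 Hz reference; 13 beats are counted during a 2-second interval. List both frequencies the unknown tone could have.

Beat frequency = 13/2 = 6.5 Hz.
|f − 765| = 6.5, so f = 765 ± 6.5.

758.5 Hz or 771.5 Hz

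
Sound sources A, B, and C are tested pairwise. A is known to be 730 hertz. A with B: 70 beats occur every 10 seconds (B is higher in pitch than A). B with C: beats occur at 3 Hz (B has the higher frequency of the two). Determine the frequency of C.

734 Hz

A–B: Beat frequency = 70/10 = 7 Hz.
B is above A, so f_B = 730 + 7 = 737 Hz.
C is below B, so f_C = 737 − 3 = 734 Hz.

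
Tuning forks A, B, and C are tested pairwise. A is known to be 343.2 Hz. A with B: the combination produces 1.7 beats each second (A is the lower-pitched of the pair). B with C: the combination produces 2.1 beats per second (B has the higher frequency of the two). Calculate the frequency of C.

B is above A, so f_B = 343.2 + 1.7 = 344.9 Hz.
C is below B, so f_C = 344.9 − 2.1 = 342.8 Hz.

342.8 Hz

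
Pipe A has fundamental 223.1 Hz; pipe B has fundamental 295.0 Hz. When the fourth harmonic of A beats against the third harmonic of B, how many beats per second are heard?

Fourth harmonic of the first: 4·223.1 = 892.4 Hz.
Third harmonic of the second: 3·295.0 = 885.0 Hz.
f_beat = |892.4 − 885.0| = 7.4 Hz.

7.4 Hz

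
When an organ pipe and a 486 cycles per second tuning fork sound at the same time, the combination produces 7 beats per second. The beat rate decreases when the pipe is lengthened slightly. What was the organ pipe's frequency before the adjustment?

493 Hz

|f − 486| = 7, so the organ pipe was at either 479 Hz or 493 Hz.
A longer pipe has a lower fundamental; the adjustment lowers the organ pipe's frequency.
The beat rate fell, so the adjustment moved the organ pipe toward 486 Hz — it must have started above the reference.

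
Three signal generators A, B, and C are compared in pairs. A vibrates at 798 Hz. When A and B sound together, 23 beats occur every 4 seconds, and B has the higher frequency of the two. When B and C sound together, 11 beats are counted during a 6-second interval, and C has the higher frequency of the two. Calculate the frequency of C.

805.5833 Hz

A–B: Beat frequency = 23/4 = 5.75 Hz.
B is above A, so f_B = 798 + 5.75 = 803.75 Hz.
B–C: Beat frequency = 11/6 = 1.8333 Hz.
C is above B, so f_C = 803.75 + 1.8333 = 805.5833 Hz.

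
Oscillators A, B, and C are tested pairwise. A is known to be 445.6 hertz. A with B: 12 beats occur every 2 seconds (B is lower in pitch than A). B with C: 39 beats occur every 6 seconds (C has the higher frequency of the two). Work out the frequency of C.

446.1 Hz

A–B: Beat frequency = 12/2 = 6 Hz.
B is below A, so f_B = 445.6 − 6 = 439.6 Hz.
B–C: Beat frequency = 39/6 = 6.5 Hz.
C is above B, so f_C = 439.6 + 6.5 = 446.1 Hz.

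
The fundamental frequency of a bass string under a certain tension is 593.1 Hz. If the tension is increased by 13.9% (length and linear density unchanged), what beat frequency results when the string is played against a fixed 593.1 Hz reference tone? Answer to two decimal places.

For a string, f ∝ √T, so the new frequency is 593.1·√1.139 = 632.9797 Hz.
f_beat = |632.9797 − 593.1| = 39.88 Hz.

39.88 Hz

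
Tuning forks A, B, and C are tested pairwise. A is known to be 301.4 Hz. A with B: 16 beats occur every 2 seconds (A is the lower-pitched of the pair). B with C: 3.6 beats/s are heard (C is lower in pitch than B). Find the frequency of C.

A–B: Beat frequency = 16/2 = 8 Hz.
B is above A, so f_B = 301.4 + 8 = 309.4 Hz.
C is below B, so f_C = 309.4 − 3.6 = 305.8 Hz.

305.8 Hz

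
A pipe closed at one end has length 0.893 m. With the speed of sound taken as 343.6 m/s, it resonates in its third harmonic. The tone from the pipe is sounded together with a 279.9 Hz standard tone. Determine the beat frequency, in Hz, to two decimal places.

Closed pipe (odd harmonics): f_n = n·v/(4L) = 3·343.6/(4·0.893) = 288.5778 Hz.
f_beat = |288.5778 − 279.9| = 8.68 Hz.

8.68 Hz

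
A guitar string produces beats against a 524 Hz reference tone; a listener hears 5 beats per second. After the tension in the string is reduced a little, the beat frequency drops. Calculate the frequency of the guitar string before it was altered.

|f − 524| = 5, so the guitar string was at either 519 Hz or 529 Hz.
Lower tension means lower frequency; the adjustment lowers the guitar string's frequency.
The beat rate fell, so the adjustment moved the guitar string toward 524 Hz — it must have started above the reference.

529 Hz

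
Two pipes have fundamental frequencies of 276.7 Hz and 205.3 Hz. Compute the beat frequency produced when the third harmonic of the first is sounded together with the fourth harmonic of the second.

Third harmonic of the first: 3·276.7 = 830.1 Hz.
Fourth harmonic of the second: 4·205.3 = 821.2 Hz.
f_beat = |830.1 − 821.2| = 8.9 Hz.

8.9 Hz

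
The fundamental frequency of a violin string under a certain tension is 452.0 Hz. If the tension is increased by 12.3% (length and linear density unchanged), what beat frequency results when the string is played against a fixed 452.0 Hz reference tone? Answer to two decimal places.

For a string, f ∝ √T, so the new frequency is 452.0·√1.123 = 478.9921 Hz.
f_beat = |478.9921 − 452.0| = 26.99 Hz.

26.99 Hz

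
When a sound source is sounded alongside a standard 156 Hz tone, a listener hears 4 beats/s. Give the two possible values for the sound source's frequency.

152 Hz or 160 Hz

|f − 156| = 4, so f = 156 ± 4.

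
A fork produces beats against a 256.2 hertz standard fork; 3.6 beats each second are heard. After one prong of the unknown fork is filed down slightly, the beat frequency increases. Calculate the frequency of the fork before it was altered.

259.8 Hz

|f − 256.2| = 3.6, so the fork was at either 252.6 Hz or 259.8 Hz.
Filing a prong removes mass and raises the fork's frequency; the adjustment raises the fork's frequency.
The beat rate rose, so the adjustment moved the fork further from 256.2 Hz — it was already above the reference.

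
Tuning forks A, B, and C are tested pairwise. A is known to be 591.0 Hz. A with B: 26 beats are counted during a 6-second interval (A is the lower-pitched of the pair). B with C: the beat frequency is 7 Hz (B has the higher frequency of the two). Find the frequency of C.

588.3333 Hz

A–B: Beat frequency = 26/6 = 4.3333 Hz.
B is above A, so f_B = 591.0 + 4.3333 = 595.3333 Hz.
C is below B, so f_C = 595.3333 − 7 = 588.3333 Hz.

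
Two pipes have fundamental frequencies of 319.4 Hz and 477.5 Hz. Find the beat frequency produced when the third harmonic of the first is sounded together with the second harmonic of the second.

3.2 Hz

Third harmonic of the first: 3·319.4 = 958.2 Hz.
Second harmonic of the second: 2·477.5 = 955.0 Hz.
f_beat = |958.2 − 955.0| = 3.2 Hz.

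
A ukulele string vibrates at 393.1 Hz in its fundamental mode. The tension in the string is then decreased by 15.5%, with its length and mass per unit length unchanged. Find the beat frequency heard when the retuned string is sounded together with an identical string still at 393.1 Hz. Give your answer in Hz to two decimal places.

For a string, f ∝ √T, so the new frequency is 393.1·√0.845 = 361.3528 Hz.
f_beat = |361.3528 − 393.1| = 31.75 Hz.

31.75 Hz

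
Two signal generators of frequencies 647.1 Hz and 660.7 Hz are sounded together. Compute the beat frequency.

f_beat = |f₁ − f₂|.
|647.1 − 660.7| = 13.6 Hz.

13.6 Hz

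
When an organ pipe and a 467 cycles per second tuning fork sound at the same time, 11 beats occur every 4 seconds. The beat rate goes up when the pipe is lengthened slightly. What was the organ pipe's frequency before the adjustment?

464.25 Hz

Beat frequency = 11/4 = 2.75 Hz.
|f − 467| = 2.75, so the organ pipe was at either 464.25 Hz or 469.75 Hz.
A longer pipe has a lower fundamental; the adjustment lowers the organ pipe's frequency.
The beat rate rose, so the adjustment moved the organ pipe further from 467 Hz — it was already below the reference.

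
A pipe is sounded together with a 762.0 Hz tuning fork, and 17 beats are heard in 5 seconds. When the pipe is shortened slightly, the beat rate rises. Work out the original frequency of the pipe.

Beat frequency = 17/5 = 3.4 Hz.
|f − 762.0| = 3.4, so the pipe was at either 758.6 Hz or 765.4 Hz.
A shorter pipe has a higher fundamental; the adjustment raises the pipe's frequency.
The beat rate rose, so the adjustment moved the pipe further from 762.0 Hz — it was already above the reference.

765.4 Hz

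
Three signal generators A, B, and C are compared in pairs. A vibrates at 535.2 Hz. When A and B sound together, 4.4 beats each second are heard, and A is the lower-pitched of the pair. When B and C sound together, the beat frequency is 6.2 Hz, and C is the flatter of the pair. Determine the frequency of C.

B is above A, so f_B = 535.2 + 4.4 = 539.6 Hz.
C is below B, so f_C = 539.6 − 6.2 = 533.4 Hz.

533.4 Hz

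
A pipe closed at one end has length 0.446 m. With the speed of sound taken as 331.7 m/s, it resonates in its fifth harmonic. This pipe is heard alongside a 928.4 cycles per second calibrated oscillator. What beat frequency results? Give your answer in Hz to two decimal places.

Closed pipe (odd harmonics): f_n = n·v/(4L) = 5·331.7/(4·0.446) = 929.6525 Hz.
f_beat = |929.6525 − 928.4| = 1.25 Hz.

1.25 Hz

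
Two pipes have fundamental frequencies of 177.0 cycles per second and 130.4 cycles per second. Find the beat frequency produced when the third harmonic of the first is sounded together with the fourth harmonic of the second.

Third harmonic of the first: 3·177.0 = 531.0 Hz.
Fourth harmonic of the second: 4·130.4 = 521.6 Hz.
f_beat = |531.0 − 521.6| = 9.4 Hz.

9.4 Hz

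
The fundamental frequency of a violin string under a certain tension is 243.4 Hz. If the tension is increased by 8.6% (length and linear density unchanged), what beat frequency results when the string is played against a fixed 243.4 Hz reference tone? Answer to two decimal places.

For a string, f ∝ √T, so the new frequency is 243.4·√1.086 = 253.6504 Hz.
f_beat = |253.6504 − 243.4| = 10.25 Hz.

10.25 Hz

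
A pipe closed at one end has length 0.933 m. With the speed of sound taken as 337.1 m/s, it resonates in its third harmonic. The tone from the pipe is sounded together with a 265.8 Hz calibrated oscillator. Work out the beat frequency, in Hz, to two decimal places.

Closed pipe (odd harmonics): f_n = n·v/(4L) = 3·337.1/(4·0.933) = 270.9807 Hz.
f_beat = |270.9807 − 265.8| = 5.18 Hz.

5.18 Hz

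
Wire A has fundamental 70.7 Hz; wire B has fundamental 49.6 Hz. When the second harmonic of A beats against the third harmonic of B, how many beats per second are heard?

Second harmonic of the first: 2·70.7 = 141.4 Hz.
Third harmonic of the second: 3·49.6 = 148.8 Hz.
f_beat = |141.4 − 148.8| = 7.4 Hz.

7.4 Hz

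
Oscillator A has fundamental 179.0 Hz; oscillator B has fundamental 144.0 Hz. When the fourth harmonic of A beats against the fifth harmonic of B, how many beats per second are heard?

Fourth harmonic of the first: 4·179.0 = 716.0 Hz.
Fifth harmonic of the second: 5·144.0 = 720.0 Hz.
f_beat = |716.0 − 720.0| = 4.0 Hz.

4.0 Hz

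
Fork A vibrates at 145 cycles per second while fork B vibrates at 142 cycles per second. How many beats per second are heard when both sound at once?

3 Hz

Beats arise from superposition of two nearby frequencies; the beat rate is |f₁ − f₂|.
|145 − 142| = 3 Hz.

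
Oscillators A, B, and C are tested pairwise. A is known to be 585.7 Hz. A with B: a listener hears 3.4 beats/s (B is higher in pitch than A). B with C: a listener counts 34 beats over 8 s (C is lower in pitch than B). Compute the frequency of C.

584.85 Hz

B is above A, so f_B = 585.7 + 3.4 = 589.1 Hz.
B–C: Beat frequency = 34/8 = 4.25 Hz.
C is below B, so f_C = 589.1 − 4.25 = 584.85 Hz.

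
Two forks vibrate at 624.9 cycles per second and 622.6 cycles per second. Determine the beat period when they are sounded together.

f_beat = |624.9 − 622.6| = 2.3 Hz.
Beat period T = 1 / f_beat = 1 / 2.3 s.

0.435 s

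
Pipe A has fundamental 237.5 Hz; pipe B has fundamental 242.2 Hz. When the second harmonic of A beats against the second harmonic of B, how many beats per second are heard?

9.4 Hz

Second harmonic of the first: 2·237.5 = 475.0 Hz.
Second harmonic of the second: 2·242.2 = 484.4 Hz.
f_beat = |475.0 − 484.4| = 9.4 Hz.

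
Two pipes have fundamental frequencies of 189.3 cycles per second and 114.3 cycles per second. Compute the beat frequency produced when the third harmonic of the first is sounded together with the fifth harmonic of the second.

3.6 Hz

Third harmonic of the first: 3·189.3 = 567.9 Hz.
Fifth harmonic of the second: 5·114.3 = 571.5 Hz.
f_beat = |567.9 − 571.5| = 3.6 Hz.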